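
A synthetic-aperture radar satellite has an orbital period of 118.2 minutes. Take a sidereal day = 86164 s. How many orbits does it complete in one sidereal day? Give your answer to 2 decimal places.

T = 118.2 min = 7092.0 s.
Orbits per sidereal day = 86164 / 7092.0 = 12.149.

12.15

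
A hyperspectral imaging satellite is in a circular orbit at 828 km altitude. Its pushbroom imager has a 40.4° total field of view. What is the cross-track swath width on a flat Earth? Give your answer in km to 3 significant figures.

Half-angle = 40.4°/2 = 20.2°.
Swath width ≈ 2h·tan(θ/2) = 2 × 828 × tan(20.2°) = 609.3 km.

609 km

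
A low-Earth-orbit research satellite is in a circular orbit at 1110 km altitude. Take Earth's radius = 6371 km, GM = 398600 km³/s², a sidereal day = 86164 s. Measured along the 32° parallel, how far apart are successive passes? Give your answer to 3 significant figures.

Semi-major axis a = 6371 + 1110 = 7481 km. Period T = 2π√(a³/μ) = 2π√(7481³/398600) = 6439.5 s = 107.32 min.
Node shift per orbit = (6439.5/86164) × 360° = 26.90°.
Equatorial spacing = 26.90 × 111.2 km/° = 2992 km.
At 32° latitude, spacing = 2992 × cos(32°) = 2537 km.

2540 km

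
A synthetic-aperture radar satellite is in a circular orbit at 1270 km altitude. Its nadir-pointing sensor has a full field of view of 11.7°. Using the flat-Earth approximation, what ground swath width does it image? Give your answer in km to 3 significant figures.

Half-angle = 11.7°/2 = 5.85°.
Swath width ≈ 2h·tan(θ/2) = 2 × 1270 × tan(5.85°) = 260.2 km.

260 km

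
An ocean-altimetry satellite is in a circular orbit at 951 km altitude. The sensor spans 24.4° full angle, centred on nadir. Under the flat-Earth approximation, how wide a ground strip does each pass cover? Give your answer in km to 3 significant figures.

Half-angle = 24.4°/2 = 12.2°.
Swath width ≈ 2h·tan(θ/2) = 2 × 951 × tan(12.2°) = 411.2 km.

411 km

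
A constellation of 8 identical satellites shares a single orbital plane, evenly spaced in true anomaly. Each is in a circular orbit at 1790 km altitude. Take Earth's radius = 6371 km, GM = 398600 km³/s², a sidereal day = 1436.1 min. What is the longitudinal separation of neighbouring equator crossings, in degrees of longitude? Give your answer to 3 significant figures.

Semi-major axis a = 6371 + 1790 = 8161 km. Period T = 2π√(a³/μ) = 2π√(8161³/398600) = 7337.1 s = 122.29 min.
Single-satellite node shift = (7337.1/86166) × 360° = 30.65°.
With 8 satellites evenly phased, successive equator crossings are 30.65/8 = 3.832° apart.

3.83°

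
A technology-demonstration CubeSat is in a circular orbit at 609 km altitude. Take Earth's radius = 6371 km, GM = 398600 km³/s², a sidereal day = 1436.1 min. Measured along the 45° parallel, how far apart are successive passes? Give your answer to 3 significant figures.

Semi-major axis a = 6371 + 609 = 6980 km. Period T = 2π√(a³/μ) = 2π√(6980³/398600) = 5803.6 s = 96.73 min.
Node shift per orbit = (5803.6/86166) × 360° = 24.25°.
Equatorial spacing = 24.25 × 111.2 km/° = 2696 km.
At 45° latitude, spacing = 2696 × cos(45°) = 1906 km.

1910 km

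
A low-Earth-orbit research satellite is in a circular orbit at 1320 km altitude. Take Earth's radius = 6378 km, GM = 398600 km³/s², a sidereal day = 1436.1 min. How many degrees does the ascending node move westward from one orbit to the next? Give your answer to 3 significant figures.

28.1°

Semi-major axis a = 6378 + 1320 = 7698 km. Period T = 2π√(a³/μ) = 2π√(7698³/398600) = 6721.7 s = 112.03 min.
During one orbit Earth rotates (6721.7 / 86166) × 360° = 28.08°.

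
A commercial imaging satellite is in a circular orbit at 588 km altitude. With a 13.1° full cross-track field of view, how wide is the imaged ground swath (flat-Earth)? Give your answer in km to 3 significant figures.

Half-angle = 13.1°/2 = 6.55°.
Swath width ≈ 2h·tan(θ/2) = 2 × 588 × tan(6.55°) = 135.0 km.

135 km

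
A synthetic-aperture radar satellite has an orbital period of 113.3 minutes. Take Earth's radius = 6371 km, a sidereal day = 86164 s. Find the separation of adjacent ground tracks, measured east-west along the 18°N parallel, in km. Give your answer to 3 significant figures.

T = 113.3 min = 6798.0 s.
Node shift per orbit = (6798.0/86164) × 360° = 28.40°.
Equatorial spacing = 28.40 × 111.2 km/° = 3158 km.
At 18° latitude, spacing = 3158 × cos(18°) = 3004 km.

3000 km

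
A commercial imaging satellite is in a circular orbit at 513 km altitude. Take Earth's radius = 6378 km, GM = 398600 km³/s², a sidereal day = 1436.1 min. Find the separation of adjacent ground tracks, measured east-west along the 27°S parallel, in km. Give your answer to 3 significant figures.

2360 km

Semi-major axis a = 6378 + 513 = 6891 km. Period T = 2π√(a³/μ) = 2π√(6891³/398600) = 5692.9 s = 94.88 min.
Node shift per orbit = (5692.9/86166) × 360° = 23.78°.
Equatorial spacing = 23.78 × 111.3 km/° = 2648 km.
At 27° latitude, spacing = 2648 × cos(27°) = 2359 km.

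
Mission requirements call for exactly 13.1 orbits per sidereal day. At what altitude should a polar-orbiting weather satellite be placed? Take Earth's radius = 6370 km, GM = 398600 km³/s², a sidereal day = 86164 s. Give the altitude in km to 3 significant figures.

1220 km

Required period T = 86164 / 13.1 = 6577.4 s.
From T = 2π√(a³/μ): a = (μ T²/4π²)^(1/3) = (398600 × 6577.4² / 4π²)^(1/3) = 7587 km.
Altitude h = a − R = 7587 − 6370 = 1217 km.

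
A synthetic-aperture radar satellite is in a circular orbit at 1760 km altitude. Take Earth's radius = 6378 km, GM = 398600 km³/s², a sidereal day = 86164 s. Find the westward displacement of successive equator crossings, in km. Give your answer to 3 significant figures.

Semi-major axis a = 6378 + 1760 = 8138 km. Period T = 2π√(a³/μ) = 2π√(8138³/398600) = 7306.1 s = 121.77 min.
During one orbit Earth rotates (7306.1 / 86164) × 360° = 30.53°.
At the equator that is 30.53° × (2π·6378/360) km/° = 30.53 × 111.3 = 3398 km.

3400 km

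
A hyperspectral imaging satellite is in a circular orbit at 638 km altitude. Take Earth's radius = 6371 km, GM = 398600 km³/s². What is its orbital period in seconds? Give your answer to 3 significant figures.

Semi-major axis a = 6371 + 638 = 7009 km. Period T = 2π√(a³/μ) = 2π√(7009³/398600) = 5839.8 s = 97.33 min.

5840 seconds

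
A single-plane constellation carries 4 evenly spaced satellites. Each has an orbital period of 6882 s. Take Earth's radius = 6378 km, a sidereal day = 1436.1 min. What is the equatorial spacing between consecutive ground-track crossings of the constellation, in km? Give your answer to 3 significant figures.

800 km

Single-satellite node shift = (6882.0/86166) × 360° = 28.75°.
With 4 satellites evenly phased, successive equator crossings are 28.75/4 = 7.188° apart.
That is 7.188 × 111.3 = 800 km at the equator.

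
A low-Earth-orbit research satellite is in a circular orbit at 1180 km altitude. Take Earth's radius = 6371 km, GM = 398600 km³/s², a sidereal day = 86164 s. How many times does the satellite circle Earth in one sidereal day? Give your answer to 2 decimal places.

13.19

Semi-major axis a = 6371 + 1180 = 7551 km. Period T = 2π√(a³/μ) = 2π√(7551³/398600) = 6530.1 s = 108.83 min.
Orbits per sidereal day = 86164 / 6530.1 = 13.195.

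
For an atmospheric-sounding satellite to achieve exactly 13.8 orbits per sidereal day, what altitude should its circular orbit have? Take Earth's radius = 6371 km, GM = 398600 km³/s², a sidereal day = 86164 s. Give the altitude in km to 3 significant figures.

Required period T = 86164 / 13.8 = 6243.8 s.
From T = 2π√(a³/μ): a = (μ T²/4π²)^(1/3) = (398600 × 6243.8² / 4π²)^(1/3) = 7329 km.
Altitude h = a − R = 7329 − 6371 = 958 km.

958 km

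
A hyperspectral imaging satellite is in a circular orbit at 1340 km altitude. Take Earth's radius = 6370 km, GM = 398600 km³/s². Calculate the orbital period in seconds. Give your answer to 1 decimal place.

Semi-major axis a = 6370 + 1340 = 7710 km. Period T = 2π√(a³/μ) = 2π√(7710³/398600) = 6737.4 s = 112.29 min.

6737.4 seconds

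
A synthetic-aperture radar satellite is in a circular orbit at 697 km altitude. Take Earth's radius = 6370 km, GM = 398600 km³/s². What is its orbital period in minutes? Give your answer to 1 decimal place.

98.5 min

Semi-major axis a = 6370 + 697 = 7067 km. Period T = 2π√(a³/μ) = 2π√(7067³/398600) = 5912.4 s = 98.54 min.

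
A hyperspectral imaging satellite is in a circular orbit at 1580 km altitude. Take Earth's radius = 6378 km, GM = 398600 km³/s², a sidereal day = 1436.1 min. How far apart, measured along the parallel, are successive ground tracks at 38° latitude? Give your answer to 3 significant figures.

2590 km

Semi-major axis a = 6378 + 1580 = 7958 km. Period T = 2π√(a³/μ) = 2π√(7958³/398600) = 7065.1 s = 117.75 min.
Node shift per orbit = (7065.1/86166) × 360° = 29.52°.
Equatorial spacing = 29.52 × 111.3 km/° = 3286 km.
At 38° latitude, spacing = 3286 × cos(38°) = 2589 km.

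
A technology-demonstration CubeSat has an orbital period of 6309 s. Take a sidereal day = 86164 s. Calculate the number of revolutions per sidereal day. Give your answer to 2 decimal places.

Orbits per sidereal day = 86164 / 6309.0 = 13.657.

13.66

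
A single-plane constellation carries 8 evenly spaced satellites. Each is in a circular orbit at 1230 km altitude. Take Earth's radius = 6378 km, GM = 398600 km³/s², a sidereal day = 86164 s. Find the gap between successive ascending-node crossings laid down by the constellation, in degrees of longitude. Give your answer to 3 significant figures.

Semi-major axis a = 6378 + 1230 = 7608 km. Period T = 2π√(a³/μ) = 2π√(7608³/398600) = 6604.2 s = 110.07 min.
Single-satellite node shift = (6604.2/86164) × 360° = 27.59°.
With 8 satellites evenly phased, successive equator crossings are 27.59/8 = 3.449° apart.

3.45°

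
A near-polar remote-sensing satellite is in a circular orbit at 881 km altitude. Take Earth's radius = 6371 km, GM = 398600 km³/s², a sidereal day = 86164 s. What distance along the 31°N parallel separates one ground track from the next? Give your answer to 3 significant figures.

Semi-major axis a = 6371 + 881 = 7252 km. Period T = 2π√(a³/μ) = 2π√(7252³/398600) = 6146.1 s = 102.43 min.
Node shift per orbit = (6146.1/86164) × 360° = 25.68°.
Equatorial spacing = 25.68 × 111.2 km/° = 2855 km.
At 31° latitude, spacing = 2855 × cos(31°) = 2448 km.

2450 km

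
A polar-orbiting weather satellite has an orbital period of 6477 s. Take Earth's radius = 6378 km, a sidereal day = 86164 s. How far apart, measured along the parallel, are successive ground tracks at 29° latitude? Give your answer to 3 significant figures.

2630 km

Node shift per orbit = (6477.0/86164) × 360° = 27.06°.
Equatorial spacing = 27.06 × 111.3 km/° = 3012 km.
At 29° latitude, spacing = 3012 × cos(29°) = 2635 km.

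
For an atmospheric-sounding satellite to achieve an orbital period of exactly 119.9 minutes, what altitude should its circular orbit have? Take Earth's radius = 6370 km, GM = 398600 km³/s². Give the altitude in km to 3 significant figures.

1680 km

T = 119.9 min = 7194.0 s.
From T = 2π√(a³/μ): a = (μ T²/4π²)^(1/3) = (398600 × 7194.0² / 4π²)^(1/3) = 8055 km.
Altitude h = a − R = 8055 − 6370 = 1685 km.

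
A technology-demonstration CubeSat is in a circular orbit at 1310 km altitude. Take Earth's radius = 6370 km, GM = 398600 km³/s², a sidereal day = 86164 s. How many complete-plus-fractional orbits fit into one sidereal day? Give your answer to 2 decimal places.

12.86

Semi-major axis a = 6370 + 1310 = 7680 km. Period T = 2π√(a³/μ) = 2π√(7680³/398600) = 6698.1 s = 111.64 min.
Orbits per sidereal day = 86164 / 6698.1 = 12.864.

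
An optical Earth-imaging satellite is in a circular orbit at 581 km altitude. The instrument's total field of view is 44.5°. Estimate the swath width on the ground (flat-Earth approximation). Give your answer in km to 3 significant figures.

475 km

Half-angle = 44.5°/2 = 22.25°.
Swath width ≈ 2h·tan(θ/2) = 2 × 581 × tan(22.25°) = 475.4 km.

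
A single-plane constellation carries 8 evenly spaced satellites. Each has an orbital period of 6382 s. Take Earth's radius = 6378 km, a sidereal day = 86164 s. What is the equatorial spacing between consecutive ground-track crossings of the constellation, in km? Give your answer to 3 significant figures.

371 km

Single-satellite node shift = (6382.0/86164) × 360° = 26.66°.
With 8 satellites evenly phased, successive equator crossings are 26.66/8 = 3.333° apart.
That is 3.333 × 111.3 = 371 km at the equator.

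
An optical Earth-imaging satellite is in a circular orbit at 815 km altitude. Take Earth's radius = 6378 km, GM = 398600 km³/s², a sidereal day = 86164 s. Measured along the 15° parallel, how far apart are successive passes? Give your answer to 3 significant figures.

2730 km

Semi-major axis a = 6378 + 815 = 7193 km. Period T = 2π√(a³/μ) = 2π√(7193³/398600) = 6071.2 s = 101.19 min.
Node shift per orbit = (6071.2/86164) × 360° = 25.37°.
Equatorial spacing = 25.37 × 111.3 km/° = 2824 km.
At 15° latitude, spacing = 2824 × cos(15°) = 2727 km.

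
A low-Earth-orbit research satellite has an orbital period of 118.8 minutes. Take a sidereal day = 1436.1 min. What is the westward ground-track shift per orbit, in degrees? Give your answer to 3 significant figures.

29.8°

T = 118.8 min = 7128.0 s.
During one orbit Earth rotates (7128.0 / 86166) × 360° = 29.78°.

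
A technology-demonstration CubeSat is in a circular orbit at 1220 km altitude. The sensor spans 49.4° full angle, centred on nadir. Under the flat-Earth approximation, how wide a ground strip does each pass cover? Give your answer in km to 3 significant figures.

Half-angle = 49.4°/2 = 24.7°.
Swath width ≈ 2h·tan(θ/2) = 2 × 1220 × tan(24.7°) = 1122.3 km.

1120 km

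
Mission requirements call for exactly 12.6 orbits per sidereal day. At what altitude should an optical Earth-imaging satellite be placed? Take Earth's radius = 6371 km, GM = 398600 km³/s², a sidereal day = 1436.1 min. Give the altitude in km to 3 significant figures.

Required period T = 86166 / 12.6 = 6838.6 s.
From T = 2π√(a³/μ): a = (μ T²/4π²)^(1/3) = (398600 × 6838.6² / 4π²)^(1/3) = 7787 km.
Altitude h = a − R = 7787 − 6371 = 1416 km.

1420 km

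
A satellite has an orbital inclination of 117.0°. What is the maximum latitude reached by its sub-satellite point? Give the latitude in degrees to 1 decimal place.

63.0°

Retrograde orbit: the ground track reaches ±(180° − i) = ±(180 − 117.0) = ±63.0°.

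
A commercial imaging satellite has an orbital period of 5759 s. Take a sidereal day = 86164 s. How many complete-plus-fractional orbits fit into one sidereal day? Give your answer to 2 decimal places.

14.96

Orbits per sidereal day = 86164 / 5759.0 = 14.962.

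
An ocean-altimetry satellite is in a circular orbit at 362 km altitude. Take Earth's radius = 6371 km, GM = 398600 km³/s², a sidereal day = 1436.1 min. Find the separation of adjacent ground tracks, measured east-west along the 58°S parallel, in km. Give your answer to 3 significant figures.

1350 km

Semi-major axis a = 6371 + 362 = 6733 km. Period T = 2π√(a³/μ) = 2π√(6733³/398600) = 5498.2 s = 91.64 min.
Node shift per orbit = (5498.2/86166) × 360° = 22.97°.
Equatorial spacing = 22.97 × 111.2 km/° = 2554 km.
At 58° latitude, spacing = 2554 × cos(58°) = 1354 km.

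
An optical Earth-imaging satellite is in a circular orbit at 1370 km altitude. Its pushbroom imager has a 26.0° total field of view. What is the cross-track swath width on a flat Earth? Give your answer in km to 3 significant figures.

633 km

Half-angle = 26.0°/2 = 13°.
Swath width ≈ 2h·tan(θ/2) = 2 × 1370 × tan(13°) = 632.6 km.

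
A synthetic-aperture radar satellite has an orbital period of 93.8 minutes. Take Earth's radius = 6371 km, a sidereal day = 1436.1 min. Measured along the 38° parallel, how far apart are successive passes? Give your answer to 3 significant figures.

2060 km

T = 93.8 min = 5628.0 s.
Node shift per orbit = (5628.0/86166) × 360° = 23.51°.
Equatorial spacing = 23.51 × 111.2 km/° = 2615 km.
At 38° latitude, spacing = 2615 × cos(38°) = 2060 km.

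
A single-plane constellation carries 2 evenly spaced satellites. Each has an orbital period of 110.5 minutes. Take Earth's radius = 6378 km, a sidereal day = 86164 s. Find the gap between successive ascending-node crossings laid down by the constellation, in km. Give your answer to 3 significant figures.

1540 km

T = 110.5 min = 6630.0 s.
Single-satellite node shift = (6630.0/86164) × 360° = 27.70°.
With 2 satellites evenly phased, successive equator crossings are 27.70/2 = 13.850° apart.
That is 13.850 × 111.3 = 1542 km at the equator.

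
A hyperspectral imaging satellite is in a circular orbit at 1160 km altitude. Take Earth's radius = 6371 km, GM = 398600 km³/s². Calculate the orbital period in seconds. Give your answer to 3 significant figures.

6500 seconds

Semi-major axis a = 6371 + 1160 = 7531 km. Period T = 2π√(a³/μ) = 2π√(7531³/398600) = 6504.1 s = 108.40 min.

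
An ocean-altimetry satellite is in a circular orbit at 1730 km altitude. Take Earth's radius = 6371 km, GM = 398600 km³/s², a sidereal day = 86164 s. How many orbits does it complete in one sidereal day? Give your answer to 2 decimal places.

Semi-major axis a = 6371 + 1730 = 8101 km. Period T = 2π√(a³/μ) = 2π√(8101³/398600) = 7256.4 s = 120.94 min.
Orbits per sidereal day = 86164 / 7256.4 = 11.874.

11.87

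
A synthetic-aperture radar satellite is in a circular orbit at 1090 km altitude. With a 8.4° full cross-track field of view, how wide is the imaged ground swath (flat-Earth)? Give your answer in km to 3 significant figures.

160 km

Half-angle = 8.4°/2 = 4.2°.
Swath width ≈ 2h·tan(θ/2) = 2 × 1090 × tan(4.2°) = 160.1 km.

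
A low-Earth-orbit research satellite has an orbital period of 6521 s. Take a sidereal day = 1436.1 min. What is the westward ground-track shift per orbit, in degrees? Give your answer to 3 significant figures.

During one orbit Earth rotates (6521.0 / 86166) × 360° = 27.24°.

27.2°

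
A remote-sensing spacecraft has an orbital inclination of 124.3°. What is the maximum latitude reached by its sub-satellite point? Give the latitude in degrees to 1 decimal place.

Retrograde orbit: the ground track reaches ±(180° − i) = ±(180 − 124.3) = ±55.7°.

55.7°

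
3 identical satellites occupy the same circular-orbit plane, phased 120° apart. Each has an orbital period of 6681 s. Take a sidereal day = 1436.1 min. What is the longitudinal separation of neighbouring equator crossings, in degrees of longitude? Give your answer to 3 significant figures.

9.30°

Single-satellite node shift = (6681.0/86166) × 360° = 27.91°.
With 3 satellites evenly phased, successive equator crossings are 27.91/3 = 9.304° apart.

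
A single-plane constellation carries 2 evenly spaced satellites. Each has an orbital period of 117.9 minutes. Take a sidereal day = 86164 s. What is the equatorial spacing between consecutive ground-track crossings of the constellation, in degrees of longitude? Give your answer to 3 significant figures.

14.8°

T = 117.9 min = 7074.0 s.
Single-satellite node shift = (7074.0/86164) × 360° = 29.56°.
With 2 satellites evenly phased, successive equator crossings are 29.56/2 = 14.778° apart.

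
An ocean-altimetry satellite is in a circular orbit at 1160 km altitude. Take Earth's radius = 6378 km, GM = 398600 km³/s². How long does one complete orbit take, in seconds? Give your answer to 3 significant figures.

6510 seconds

Semi-major axis a = 6378 + 1160 = 7538 km. Period T = 2π√(a³/μ) = 2π√(7538³/398600) = 6513.2 s = 108.55 min.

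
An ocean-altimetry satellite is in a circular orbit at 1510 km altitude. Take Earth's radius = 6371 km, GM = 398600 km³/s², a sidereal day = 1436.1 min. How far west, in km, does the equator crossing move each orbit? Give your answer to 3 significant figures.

3230 km

Semi-major axis a = 6371 + 1510 = 7881 km. Period T = 2π√(a³/μ) = 2π√(7881³/398600) = 6962.8 s = 116.05 min.
During one orbit Earth rotates (6962.8 / 86166) × 360° = 29.09°.
At the equator that is 29.09° × (2π·6371/360) km/° = 29.09 × 111.2 = 3235 km.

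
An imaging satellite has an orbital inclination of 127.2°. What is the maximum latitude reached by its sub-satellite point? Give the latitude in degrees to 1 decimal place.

Retrograde orbit: the ground track reaches ±(180° − i) = ±(180 − 127.2) = ±52.8°.

52.8°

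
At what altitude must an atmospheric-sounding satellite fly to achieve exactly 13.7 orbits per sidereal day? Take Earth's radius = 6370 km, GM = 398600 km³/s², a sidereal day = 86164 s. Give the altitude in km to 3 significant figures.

Required period T = 86164 / 13.7 = 6289.3 s.
From T = 2π√(a³/μ): a = (μ T²/4π²)^(1/3) = (398600 × 6289.3² / 4π²)^(1/3) = 7364 km.
Altitude h = a − R = 7364 − 6370 = 994 km.

994 km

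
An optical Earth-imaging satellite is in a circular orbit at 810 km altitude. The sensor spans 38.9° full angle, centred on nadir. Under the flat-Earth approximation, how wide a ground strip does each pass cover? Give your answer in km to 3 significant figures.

572 km

Half-angle = 38.9°/2 = 19.45°.
Swath width ≈ 2h·tan(θ/2) = 2 × 810 × tan(19.45°) = 572.1 km.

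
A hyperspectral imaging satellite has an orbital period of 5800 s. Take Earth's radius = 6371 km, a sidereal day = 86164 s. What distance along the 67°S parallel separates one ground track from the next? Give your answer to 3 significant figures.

1050 km

Node shift per orbit = (5800.0/86164) × 360° = 24.23°.
Equatorial spacing = 24.23 × 111.2 km/° = 2695 km.
At 67° latitude, spacing = 2695 × cos(67°) = 1053 km.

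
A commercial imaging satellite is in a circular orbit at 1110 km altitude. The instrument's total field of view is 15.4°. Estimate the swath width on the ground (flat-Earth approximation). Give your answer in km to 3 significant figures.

300 km

Half-angle = 15.4°/2 = 7.7°.
Swath width ≈ 2h·tan(θ/2) = 2 × 1110 × tan(7.7°) = 300.2 km.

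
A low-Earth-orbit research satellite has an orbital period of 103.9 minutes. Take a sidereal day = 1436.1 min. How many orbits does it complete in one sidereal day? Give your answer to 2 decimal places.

T = 103.9 min = 6234.0 s.
Orbits per sidereal day = 86166 / 6234.0 = 13.822.

13.82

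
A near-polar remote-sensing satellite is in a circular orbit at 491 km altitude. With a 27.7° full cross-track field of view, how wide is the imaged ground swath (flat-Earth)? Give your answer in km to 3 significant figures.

Half-angle = 27.7°/2 = 13.85°.
Swath width ≈ 2h·tan(θ/2) = 2 × 491 × tan(13.85°) = 242.1 km.

242 km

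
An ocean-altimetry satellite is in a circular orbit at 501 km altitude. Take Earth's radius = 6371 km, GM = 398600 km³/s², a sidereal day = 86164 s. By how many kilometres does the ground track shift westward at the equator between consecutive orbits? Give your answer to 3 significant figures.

Semi-major axis a = 6371 + 501 = 6872 km. Period T = 2π√(a³/μ) = 2π√(6872³/398600) = 5669.4 s = 94.49 min.
During one orbit Earth rotates (5669.4 / 86164) × 360° = 23.69°.
At the equator that is 23.69° × (2π·6371/360) km/° = 23.69 × 111.2 = 2634 km.

2630 km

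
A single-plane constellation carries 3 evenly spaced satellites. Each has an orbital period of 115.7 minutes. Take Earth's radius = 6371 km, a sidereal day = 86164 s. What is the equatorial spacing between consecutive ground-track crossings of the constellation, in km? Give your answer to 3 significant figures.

T = 115.7 min = 6942.0 s.
Single-satellite node shift = (6942.0/86164) × 360° = 29.00°.
With 3 satellites evenly phased, successive equator crossings are 29.00/3 = 9.668° apart.
That is 9.668 × 111.2 = 1075 km at the equator.

1080 km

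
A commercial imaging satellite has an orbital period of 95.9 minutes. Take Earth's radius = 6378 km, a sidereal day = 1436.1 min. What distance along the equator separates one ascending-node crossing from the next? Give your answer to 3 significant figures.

T = 95.9 min = 5754.0 s.
During one orbit Earth rotates (5754.0 / 86166) × 360° = 24.04°.
At the equator that is 24.04° × (2π·6378/360) km/° = 24.04 × 111.3 = 2676 km.

2680 km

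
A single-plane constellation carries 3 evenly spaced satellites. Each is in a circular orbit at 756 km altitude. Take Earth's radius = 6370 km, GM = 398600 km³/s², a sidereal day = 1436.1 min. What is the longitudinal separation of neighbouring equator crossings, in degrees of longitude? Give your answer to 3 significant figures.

8.34°

Semi-major axis a = 6370 + 756 = 7126 km. Period T = 2π√(a³/μ) = 2π√(7126³/398600) = 5986.6 s = 99.78 min.
Single-satellite node shift = (5986.6/86166) × 360° = 25.01°.
With 3 satellites evenly phased, successive equator crossings are 25.01/3 = 8.337° apart.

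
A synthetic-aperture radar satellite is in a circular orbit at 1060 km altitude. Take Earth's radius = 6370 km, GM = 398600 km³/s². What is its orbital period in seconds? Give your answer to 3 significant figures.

Semi-major axis a = 6370 + 1060 = 7430 km. Period T = 2π√(a³/μ) = 2π√(7430³/398600) = 6373.7 s = 106.23 min.

6370 seconds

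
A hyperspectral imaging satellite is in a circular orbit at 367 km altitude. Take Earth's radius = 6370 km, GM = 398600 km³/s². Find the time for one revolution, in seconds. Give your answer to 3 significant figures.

Semi-major axis a = 6370 + 367 = 6737 km. Period T = 2π√(a³/μ) = 2π√(6737³/398600) = 5503.1 s = 91.72 min.

5500 seconds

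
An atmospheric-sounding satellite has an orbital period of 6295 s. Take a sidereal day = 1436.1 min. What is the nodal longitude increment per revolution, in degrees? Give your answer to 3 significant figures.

26.3°

During one orbit Earth rotates (6295.0 / 86166) × 360° = 26.30°.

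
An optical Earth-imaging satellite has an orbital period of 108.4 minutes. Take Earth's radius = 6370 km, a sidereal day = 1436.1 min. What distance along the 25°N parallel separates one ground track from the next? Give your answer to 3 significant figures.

2740 km

T = 108.4 min = 6504.0 s.
Node shift per orbit = (6504.0/86166) × 360° = 27.17°.
Equatorial spacing = 27.17 × 111.2 km/° = 3021 km.
At 25° latitude, spacing = 3021 × cos(25°) = 2738 km.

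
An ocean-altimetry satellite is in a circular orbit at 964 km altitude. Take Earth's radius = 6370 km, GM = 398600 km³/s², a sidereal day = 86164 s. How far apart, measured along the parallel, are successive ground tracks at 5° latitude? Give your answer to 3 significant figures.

Semi-major axis a = 6370 + 964 = 7334 km. Period T = 2π√(a³/μ) = 2π√(7334³/398600) = 6250.6 s = 104.18 min.
Node shift per orbit = (6250.6/86164) × 360° = 26.12°.
Equatorial spacing = 26.12 × 111.2 km/° = 2903 km.
At 5° latitude, spacing = 2903 × cos(5°) = 2892 km.

2890 km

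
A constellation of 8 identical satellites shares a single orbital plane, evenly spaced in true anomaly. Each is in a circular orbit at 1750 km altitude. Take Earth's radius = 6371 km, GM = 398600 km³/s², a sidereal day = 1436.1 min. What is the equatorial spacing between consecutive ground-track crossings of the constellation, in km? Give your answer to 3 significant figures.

423 km

Semi-major axis a = 6371 + 1750 = 8121 km. Period T = 2π√(a³/μ) = 2π√(8121³/398600) = 7283.3 s = 121.39 min.
Single-satellite node shift = (7283.3/86166) × 360° = 30.43°.
With 8 satellites evenly phased, successive equator crossings are 30.43/8 = 3.804° apart.
That is 3.804 × 111.2 = 423 km at the equator.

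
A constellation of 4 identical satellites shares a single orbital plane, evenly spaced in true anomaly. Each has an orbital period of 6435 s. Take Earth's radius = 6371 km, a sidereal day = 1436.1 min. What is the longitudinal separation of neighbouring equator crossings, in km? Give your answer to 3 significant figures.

Single-satellite node shift = (6435.0/86166) × 360° = 26.89°.
With 4 satellites evenly phased, successive equator crossings are 26.89/4 = 6.721° apart.
That is 6.721 × 111.2 = 747 km at the equator.

747 km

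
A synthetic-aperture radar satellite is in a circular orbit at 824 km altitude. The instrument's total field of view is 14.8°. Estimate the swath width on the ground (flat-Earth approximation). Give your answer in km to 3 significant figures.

214 km

Half-angle = 14.8°/2 = 7.4°.
Swath width ≈ 2h·tan(θ/2) = 2 × 824 × tan(7.4°) = 214.0 km.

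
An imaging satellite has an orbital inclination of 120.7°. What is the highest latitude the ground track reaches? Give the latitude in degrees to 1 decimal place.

59.3°

Retrograde orbit: the ground track reaches ±(180° − i) = ±(180 − 120.7) = ±59.3°.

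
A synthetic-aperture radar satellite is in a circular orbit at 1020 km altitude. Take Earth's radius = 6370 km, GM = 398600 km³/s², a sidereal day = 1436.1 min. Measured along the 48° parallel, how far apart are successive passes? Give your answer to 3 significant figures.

1970 km

Semi-major axis a = 6370 + 1020 = 7390 km. Period T = 2π√(a³/μ) = 2π√(7390³/398600) = 6322.3 s = 105.37 min.
Node shift per orbit = (6322.3/86166) × 360° = 26.41°.
Equatorial spacing = 26.41 × 111.2 km/° = 2937 km.
At 48° latitude, spacing = 2937 × cos(48°) = 1965 km.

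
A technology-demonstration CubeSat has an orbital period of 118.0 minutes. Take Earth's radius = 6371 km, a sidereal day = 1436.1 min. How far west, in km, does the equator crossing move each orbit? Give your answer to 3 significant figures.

3290 km

T = 118.0 min = 7080.0 s.
During one orbit Earth rotates (7080.0 / 86166) × 360° = 29.58°.
At the equator that is 29.58° × (2π·6371/360) km/° = 29.58 × 111.2 = 3289 km.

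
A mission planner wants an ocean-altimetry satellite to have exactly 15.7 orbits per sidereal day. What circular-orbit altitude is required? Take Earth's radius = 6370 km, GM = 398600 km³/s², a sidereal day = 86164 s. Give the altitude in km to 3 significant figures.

Required period T = 86164 / 15.7 = 5488.2 s.
From T = 2π√(a³/μ): a = (μ T²/4π²)^(1/3) = (398600 × 5488.2² / 4π²)^(1/3) = 6725 km.
Altitude h = a − R = 6725 − 6370 = 355 km.

355 km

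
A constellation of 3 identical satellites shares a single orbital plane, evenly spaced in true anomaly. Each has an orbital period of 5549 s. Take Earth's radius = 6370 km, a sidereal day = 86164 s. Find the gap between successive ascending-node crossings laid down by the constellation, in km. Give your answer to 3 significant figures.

Single-satellite node shift = (5549.0/86164) × 360° = 23.18°.
With 3 satellites evenly phased, successive equator crossings are 23.18/3 = 7.728° apart.
That is 7.728 × 111.2 = 859 km at the equator.

859 km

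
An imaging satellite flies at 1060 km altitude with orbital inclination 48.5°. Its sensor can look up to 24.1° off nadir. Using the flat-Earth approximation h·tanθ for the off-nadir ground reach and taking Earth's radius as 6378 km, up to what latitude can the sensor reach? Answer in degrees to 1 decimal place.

52.8°

For a prograde orbit the ground track reaches latitude ±i = ±48.5°.
Sensor half-swath on the ground ≈ 1060·tan(24.1°) = 474 km = 4.26° of latitude.
Maximum observable latitude ≈ 48.5 + 4.26 = 52.8°.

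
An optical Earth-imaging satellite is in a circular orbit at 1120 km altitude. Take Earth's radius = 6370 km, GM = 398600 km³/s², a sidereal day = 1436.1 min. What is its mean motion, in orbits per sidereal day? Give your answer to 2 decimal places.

13.36

Semi-major axis a = 6370 + 1120 = 7490 km. Period T = 2π√(a³/μ) = 2π√(7490³/398600) = 6451.1 s = 107.52 min.
Orbits per sidereal day = 86166 / 6451.1 = 13.357.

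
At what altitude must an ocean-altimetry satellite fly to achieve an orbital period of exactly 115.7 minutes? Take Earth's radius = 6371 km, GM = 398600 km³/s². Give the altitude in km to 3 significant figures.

T = 115.7 min = 6942.0 s.
From T = 2π√(a³/μ): a = (μ T²/4π²)^(1/3) = (398600 × 6942.0² / 4π²)^(1/3) = 7865 km.
Altitude h = a − R = 7865 − 6371 = 1494 km.

1490 km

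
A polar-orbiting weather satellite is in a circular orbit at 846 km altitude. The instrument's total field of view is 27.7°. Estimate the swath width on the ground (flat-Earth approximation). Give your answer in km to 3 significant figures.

417 km

Half-angle = 27.7°/2 = 13.85°.
Swath width ≈ 2h·tan(θ/2) = 2 × 846 × tan(13.85°) = 417.2 km.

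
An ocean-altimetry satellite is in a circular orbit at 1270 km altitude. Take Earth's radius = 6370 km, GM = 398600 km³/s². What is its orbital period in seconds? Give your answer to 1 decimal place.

Semi-major axis a = 6370 + 1270 = 7640 km. Period T = 2π√(a³/μ) = 2π√(7640³/398600) = 6645.9 s = 110.76 min.

6645.9 seconds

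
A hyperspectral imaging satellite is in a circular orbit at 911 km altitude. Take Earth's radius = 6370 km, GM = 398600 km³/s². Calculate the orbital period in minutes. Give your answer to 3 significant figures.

103 min

Semi-major axis a = 6370 + 911 = 7281 km. Period T = 2π√(a³/μ) = 2π√(7281³/398600) = 6183.0 s = 103.05 min.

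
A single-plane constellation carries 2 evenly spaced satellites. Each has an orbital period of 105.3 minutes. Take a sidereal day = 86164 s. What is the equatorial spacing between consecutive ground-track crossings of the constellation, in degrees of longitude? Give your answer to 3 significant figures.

13.2°

T = 105.3 min = 6318.0 s.
Single-satellite node shift = (6318.0/86164) × 360° = 26.40°.
With 2 satellites evenly phased, successive equator crossings are 26.40/2 = 13.199° apart.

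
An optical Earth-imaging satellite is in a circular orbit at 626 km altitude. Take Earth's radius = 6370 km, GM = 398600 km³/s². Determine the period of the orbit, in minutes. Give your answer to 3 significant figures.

Semi-major axis a = 6370 + 626 = 6996 km. Period T = 2π√(a³/μ) = 2π√(6996³/398600) = 5823.5 s = 97.06 min.

97.1 min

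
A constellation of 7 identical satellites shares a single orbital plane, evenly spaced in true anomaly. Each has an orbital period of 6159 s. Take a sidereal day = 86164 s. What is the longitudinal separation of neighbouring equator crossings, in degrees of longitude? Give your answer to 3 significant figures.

Single-satellite node shift = (6159.0/86164) × 360° = 25.73°.
With 7 satellites evenly phased, successive equator crossings are 25.73/7 = 3.676° apart.

3.68°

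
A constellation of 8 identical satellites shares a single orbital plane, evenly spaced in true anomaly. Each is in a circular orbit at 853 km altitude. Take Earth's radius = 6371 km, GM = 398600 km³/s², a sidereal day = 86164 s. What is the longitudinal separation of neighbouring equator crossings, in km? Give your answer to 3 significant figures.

Semi-major axis a = 6371 + 853 = 7224 km. Period T = 2π√(a³/μ) = 2π√(7224³/398600) = 6110.5 s = 101.84 min.
Single-satellite node shift = (6110.5/86164) × 360° = 25.53°.
With 8 satellites evenly phased, successive equator crossings are 25.53/8 = 3.191° apart.
That is 3.191 × 111.2 = 355 km at the equator.

355 km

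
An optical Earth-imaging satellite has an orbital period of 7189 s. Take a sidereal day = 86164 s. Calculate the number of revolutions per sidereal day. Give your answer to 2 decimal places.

Orbits per sidereal day = 86164 / 7189.0 = 11.986.

11.99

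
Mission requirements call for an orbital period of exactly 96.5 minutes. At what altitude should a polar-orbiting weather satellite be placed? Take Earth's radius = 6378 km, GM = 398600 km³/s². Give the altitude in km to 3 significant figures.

T = 96.5 min = 5790.0 s.
From T = 2π√(a³/μ): a = (μ T²/4π²)^(1/3) = (398600 × 5790.0² / 4π²)^(1/3) = 6969 km.
Altitude h = a − R = 6969 − 6378 = 591 km.

591 km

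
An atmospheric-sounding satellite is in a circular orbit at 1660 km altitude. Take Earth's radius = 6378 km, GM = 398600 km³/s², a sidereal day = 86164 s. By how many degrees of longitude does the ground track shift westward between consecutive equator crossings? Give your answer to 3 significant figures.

30.0°

Semi-major axis a = 6378 + 1660 = 8038 km. Period T = 2π√(a³/μ) = 2π√(8038³/398600) = 7171.9 s = 119.53 min.
During one orbit Earth rotates (7171.9 / 86164) × 360° = 29.96°.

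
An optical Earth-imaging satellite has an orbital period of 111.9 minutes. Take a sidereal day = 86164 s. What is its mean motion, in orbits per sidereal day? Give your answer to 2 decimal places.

12.83

T = 111.9 min = 6714.0 s.
Orbits per sidereal day = 86164 / 6714.0 = 12.833.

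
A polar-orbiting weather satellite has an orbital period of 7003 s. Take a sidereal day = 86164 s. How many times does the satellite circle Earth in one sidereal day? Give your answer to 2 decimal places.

Orbits per sidereal day = 86164 / 7003.0 = 12.304.

12.30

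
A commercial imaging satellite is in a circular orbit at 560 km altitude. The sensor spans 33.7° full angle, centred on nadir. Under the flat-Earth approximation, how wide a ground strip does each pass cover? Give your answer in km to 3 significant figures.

339 km

Half-angle = 33.7°/2 = 16.85°.
Swath width ≈ 2h·tan(θ/2) = 2 × 560 × tan(16.85°) = 339.2 km.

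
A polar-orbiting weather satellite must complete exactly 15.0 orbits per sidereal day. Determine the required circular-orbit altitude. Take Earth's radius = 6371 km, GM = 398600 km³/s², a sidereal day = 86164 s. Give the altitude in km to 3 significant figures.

Required period T = 86164 / 15.0 = 5744.3 s.
From T = 2π√(a³/μ): a = (μ T²/4π²)^(1/3) = (398600 × 5744.3² / 4π²)^(1/3) = 6932 km.
Altitude h = a − R = 6932 − 6371 = 561 km.

561 km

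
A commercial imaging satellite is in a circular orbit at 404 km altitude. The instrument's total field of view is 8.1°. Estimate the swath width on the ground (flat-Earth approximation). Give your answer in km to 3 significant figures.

Half-angle = 8.1°/2 = 4.05°.
Swath width ≈ 2h·tan(θ/2) = 2 × 404 × tan(4.05°) = 57.2 km.

57.2 km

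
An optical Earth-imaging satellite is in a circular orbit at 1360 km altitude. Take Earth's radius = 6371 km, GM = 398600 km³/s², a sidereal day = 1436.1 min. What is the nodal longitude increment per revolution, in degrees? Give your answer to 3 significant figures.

Semi-major axis a = 6371 + 1360 = 7731 km. Period T = 2π√(a³/μ) = 2π√(7731³/398600) = 6765.0 s = 112.75 min.
During one orbit Earth rotates (6765.0 / 86166) × 360° = 28.26°.

28.3°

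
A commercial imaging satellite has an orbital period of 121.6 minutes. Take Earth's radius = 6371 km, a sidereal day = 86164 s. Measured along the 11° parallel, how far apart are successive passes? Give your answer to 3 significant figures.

3330 km

T = 121.6 min = 7296.0 s.
Node shift per orbit = (7296.0/86164) × 360° = 30.48°.
Equatorial spacing = 30.48 × 111.2 km/° = 3390 km.
At 11° latitude, spacing = 3390 × cos(11°) = 3327 km.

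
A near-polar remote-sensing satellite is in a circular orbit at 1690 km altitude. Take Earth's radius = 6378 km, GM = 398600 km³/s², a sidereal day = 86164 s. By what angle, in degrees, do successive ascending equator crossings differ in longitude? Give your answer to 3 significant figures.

30.1°

Semi-major axis a = 6378 + 1690 = 8068 km. Period T = 2π√(a³/μ) = 2π√(8068³/398600) = 7212.1 s = 120.20 min.
During one orbit Earth rotates (7212.1 / 86164) × 360° = 30.13°.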